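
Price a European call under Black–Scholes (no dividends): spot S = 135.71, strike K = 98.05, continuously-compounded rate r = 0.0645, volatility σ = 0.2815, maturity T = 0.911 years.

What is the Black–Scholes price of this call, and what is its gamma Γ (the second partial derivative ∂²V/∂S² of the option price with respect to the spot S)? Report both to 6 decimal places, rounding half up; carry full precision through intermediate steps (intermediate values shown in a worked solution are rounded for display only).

price = 44.284911
Γ = 0.003226

σ√T = 0.2815·√0.911 = 0.268681
d₁ = (ln(S/K) + (r+σ²/2)T) / (σ√T) = (ln(135.71/98.05) + (0.0645+0.2815²/2)·0.911) / 0.268681 = (0.325043 + 0.094854) / 0.268681 = 1.562807
d₂ = d₁ − σ√T = 1.562807 − 0.268681 = 1.294125
e^{−rT} = e^{−0.0645·0.911} = 0.942934
N(d₁) = 0.940951,  N(d₂) = 0.902189
Call price V = S·N(d₁) − K·e^{−rT}·N(d₂) = 127.696454 − 83.411543 = 44.284911
φ(d₁) = (1/√(2π))·e^{−d₁²/2} = 0.117641
Γ = φ(d₁) / (S·σ·√T) = 0.003226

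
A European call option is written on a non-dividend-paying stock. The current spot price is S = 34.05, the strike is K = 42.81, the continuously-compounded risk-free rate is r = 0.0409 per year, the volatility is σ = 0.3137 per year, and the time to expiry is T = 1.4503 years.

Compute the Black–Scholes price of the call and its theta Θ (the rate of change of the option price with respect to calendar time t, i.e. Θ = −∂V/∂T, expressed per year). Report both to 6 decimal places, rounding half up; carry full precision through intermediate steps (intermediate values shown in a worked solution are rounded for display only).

σ√T = 0.3137·√1.4503 = 0.377784
d₁ = (ln(S/K) + (r+σ²/2)T) / (σ√T) = (ln(34.05/42.81) + (0.0409+0.3137²/2)·1.4503) / 0.377784 = (-0.228942 + 0.130678) / 0.377784 = -0.260107
d₂ = d₁ − σ√T = -0.260107 − 0.377784 = -0.637890
e^{−rT} = e^{−0.0409·1.4503} = 0.942408
N(d₁) = 0.397391,  N(d₂) = 0.261772
Call price V = S·N(d₁) − K·e^{−rT}·N(d₂) = 13.531156 − 10.561073 = 2.970083
φ(d₁) = (1/√(2π))·e^{−d₁²/2} = 0.385673
Θ = −S·φ(d₁)·σ/(2√T) − r·K·e^{−rT}·N(d₂) = −1.710376 − 0.431948 = -2.142324

price = 2.970083
Θ = -2.142324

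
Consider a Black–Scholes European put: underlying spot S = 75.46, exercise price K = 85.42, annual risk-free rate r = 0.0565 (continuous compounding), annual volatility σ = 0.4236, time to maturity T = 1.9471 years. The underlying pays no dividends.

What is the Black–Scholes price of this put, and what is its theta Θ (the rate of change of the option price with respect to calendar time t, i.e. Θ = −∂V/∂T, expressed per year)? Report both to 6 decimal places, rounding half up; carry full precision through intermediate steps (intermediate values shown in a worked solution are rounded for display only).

σ√T = 0.4236·√1.9471 = 0.591085
d₁ = (ln(S/K) + (r+σ²/2)T) / (σ√T) = (ln(75.46/85.42) + (0.0565+0.4236²/2)·1.9471) / 0.591085 = (-0.123978 + 0.284702) / 0.591085 = 0.271914
d₂ = d₁ − σ√T = 0.271914 − 0.591085 = -0.319171
e^{−rT} = e^{−0.0565·1.9471} = 0.895824
N(−d₁) = 0.392844,  N(−d₂) = 0.625202
Put price V = K·e^{−rT}·N(−d₂) − S·N(−d₁) = 47.841237 − 29.644008 = 18.197228
φ(d₁) = (1/√(2π))·e^{−d₁²/2} = 0.384463
Θ = −S·φ(d₁)·σ/(2√T) + r·K·e^{−rT}·N(−d₂) = −4.403555 + 2.703030 = -1.700525

price = 18.197228
Θ = -1.700525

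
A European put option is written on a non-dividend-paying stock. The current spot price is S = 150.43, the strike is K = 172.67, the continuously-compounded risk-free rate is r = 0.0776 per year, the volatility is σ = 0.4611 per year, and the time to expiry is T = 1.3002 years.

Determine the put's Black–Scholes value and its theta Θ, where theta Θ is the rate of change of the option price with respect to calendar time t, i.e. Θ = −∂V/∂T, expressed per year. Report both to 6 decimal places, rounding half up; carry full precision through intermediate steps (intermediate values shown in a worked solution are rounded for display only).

σ√T = 0.4611·√1.3002 = 0.525775
d₁ = (ln(S/K) + (r+σ²/2)T) / (σ√T) = (ln(150.43/172.67) + (0.0776+0.4611²/2)·1.3002) / 0.525775 = (-0.137884 + 0.239115) / 0.525775 = 0.192537
d₂ = d₁ − σ√T = 0.192537 − 0.525775 = -0.333239
e^{−rT} = e^{−0.0776·1.3002} = 0.904027
N(−d₁) = 0.423661,  N(−d₂) = 0.630523
Put price V = K·e^{−rT}·N(−d₂) − S·N(−d₁) = 98.423643 − 63.731320 = 34.692324
φ(d₁) = (1/√(2π))·e^{−d₁²/2} = 0.391616
Θ = −S·φ(d₁)·σ/(2√T) + r·K·e^{−rT}·N(−d₂) = −11.911182 + 7.637675 = -4.273507

price = 34.692324
Θ = -4.273507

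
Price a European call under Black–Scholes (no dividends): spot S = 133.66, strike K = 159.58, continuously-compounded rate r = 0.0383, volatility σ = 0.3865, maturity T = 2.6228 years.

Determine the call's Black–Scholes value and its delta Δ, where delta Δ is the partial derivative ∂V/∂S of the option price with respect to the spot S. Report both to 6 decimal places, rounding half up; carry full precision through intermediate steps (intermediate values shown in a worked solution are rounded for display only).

price = 29.064360
Δ = 0.575457

σ√T = 0.3865·√2.6228 = 0.625939
d₁ = (ln(S/K) + (r+σ²/2)T) / (σ√T) = (ln(133.66/159.58) + (0.0383+0.3865²/2)·2.6228) / 0.625939 = (-0.177246 + 0.296353) / 0.625939 = 0.190285
d₂ = d₁ − σ√T = 0.190285 − 0.625939 = -0.435654
e^{−rT} = e^{−0.0383·2.6228} = 0.904427
N(d₁) = 0.575457,  N(d₂) = 0.331544
Call price V = S·N(d₁) − K·e^{−rT}·N(d₂) = 76.915612 − 47.851252 = 29.064360
Δ = N(d₁) = 0.575457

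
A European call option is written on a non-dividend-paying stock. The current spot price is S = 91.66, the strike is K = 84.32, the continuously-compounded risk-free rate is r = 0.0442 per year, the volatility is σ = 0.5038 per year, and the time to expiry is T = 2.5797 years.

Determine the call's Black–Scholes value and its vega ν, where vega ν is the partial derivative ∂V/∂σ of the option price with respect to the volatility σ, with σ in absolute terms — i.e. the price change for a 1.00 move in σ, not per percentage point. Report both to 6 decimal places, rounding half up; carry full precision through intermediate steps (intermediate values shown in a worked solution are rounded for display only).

price = 35.166476
ν = 47.589410

σ√T = 0.5038·√2.5797 = 0.809176
d₁ = (ln(S/K) + (r+σ²/2)T) / (σ√T) = (ln(91.66/84.32) + (0.0442+0.5038²/2)·2.5797) / 0.809176 = (0.083467 + 0.441405) / 0.809176 = 0.648651
d₂ = d₁ − σ√T = 0.648651 − 0.809176 = -0.160525
e^{−rT} = e^{−0.0442·2.5797} = 0.892238
N(d₁) = 0.741718,  N(d₂) = 0.436234
Call price V = S·N(d₁) − K·e^{−rT}·N(d₂) = 67.985863 − 32.819387 = 35.166476
φ(d₁) = (1/√(2π))·e^{−d₁²/2} = 0.323255
ν = S·φ(d₁)·√T = 47.589410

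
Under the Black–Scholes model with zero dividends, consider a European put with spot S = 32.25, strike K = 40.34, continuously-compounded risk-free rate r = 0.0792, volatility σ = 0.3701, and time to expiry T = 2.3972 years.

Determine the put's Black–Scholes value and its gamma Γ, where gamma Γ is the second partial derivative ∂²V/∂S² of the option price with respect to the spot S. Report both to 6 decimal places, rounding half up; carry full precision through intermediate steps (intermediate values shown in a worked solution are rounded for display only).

σ√T = 0.3701·√2.3972 = 0.573022
d₁ = (ln(S/K) + (r+σ²/2)T) / (σ√T) = (ln(32.25/40.34) + (0.0792+0.3701²/2)·2.3972) / 0.573022 = (-0.223825 + 0.354035) / 0.573022 = 0.227234
d₂ = d₁ − σ√T = 0.227234 − 0.573022 = -0.345788
e^{−rT} = e^{−0.0792·2.3972} = 0.827076
N(−d₁) = 0.410121,  N(−d₂) = 0.635249
Put price V = K·e^{−rT}·N(−d₂) − S·N(−d₁) = 21.194617 − 13.226405 = 7.968212
φ(d₁) = (1/√(2π))·e^{−d₁²/2} = 0.388774
Γ = φ(d₁) / (S·σ·√T) = 0.021038

price = 7.968212
Γ = 0.021038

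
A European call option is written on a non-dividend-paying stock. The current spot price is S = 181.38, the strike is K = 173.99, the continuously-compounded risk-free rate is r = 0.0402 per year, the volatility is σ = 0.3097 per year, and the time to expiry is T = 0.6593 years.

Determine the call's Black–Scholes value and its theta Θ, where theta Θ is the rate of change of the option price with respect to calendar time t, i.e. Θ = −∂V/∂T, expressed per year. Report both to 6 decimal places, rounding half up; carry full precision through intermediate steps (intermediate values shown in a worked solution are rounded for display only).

price = 24.157473
Θ = -16.554832

σ√T = 0.3097·√0.6593 = 0.251468
d₁ = (ln(S/K) + (r+σ²/2)T) / (σ√T) = (ln(181.38/173.99) + (0.0402+0.3097²/2)·0.6593) / 0.251468 = (0.041596 + 0.058122) / 0.251468 = 0.396545
d₂ = d₁ − σ√T = 0.396545 − 0.251468 = 0.145077
e^{−rT} = e^{−0.0402·0.6593} = 0.973844
N(d₁) = 0.654149,  N(d₂) = 0.557675
Call price V = S·N(d₁) − K·e^{−rT}·N(d₂) = 118.649456 − 94.491983 = 24.157473
φ(d₁) = (1/√(2π))·e^{−d₁²/2} = 0.368777
Θ = −S·φ(d₁)·σ/(2√T) − r·K·e^{−rT}·N(d₂) = −12.756254 − 3.798578 = -16.554832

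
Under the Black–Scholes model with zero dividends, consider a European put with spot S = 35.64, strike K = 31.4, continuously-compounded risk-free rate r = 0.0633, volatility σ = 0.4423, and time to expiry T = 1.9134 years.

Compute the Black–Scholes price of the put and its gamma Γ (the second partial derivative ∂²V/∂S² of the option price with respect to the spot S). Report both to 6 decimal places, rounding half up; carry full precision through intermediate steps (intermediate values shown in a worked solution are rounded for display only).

price = 4.308505
Γ = 0.014211

σ√T = 0.4423·√1.9134 = 0.611815
d₁ = (ln(S/K) + (r+σ²/2)T) / (σ√T) = (ln(35.64/31.4) + (0.0633+0.4423²/2)·1.9134) / 0.611815 = (0.126661 + 0.308277) / 0.611815 = 0.710898
d₂ = d₁ − σ√T = 0.710898 − 0.611815 = 0.099083
e^{−rT} = e^{−0.0633·1.9134} = 0.885929
N(−d₁) = 0.238574,  N(−d₂) = 0.460536
Put price V = K·e^{−rT}·N(−d₂) − S·N(−d₁) = 12.811278 − 8.502773 = 4.308505
φ(d₁) = (1/√(2π))·e^{−d₁²/2} = 0.309863
Γ = φ(d₁) / (S·σ·√T) = 0.014211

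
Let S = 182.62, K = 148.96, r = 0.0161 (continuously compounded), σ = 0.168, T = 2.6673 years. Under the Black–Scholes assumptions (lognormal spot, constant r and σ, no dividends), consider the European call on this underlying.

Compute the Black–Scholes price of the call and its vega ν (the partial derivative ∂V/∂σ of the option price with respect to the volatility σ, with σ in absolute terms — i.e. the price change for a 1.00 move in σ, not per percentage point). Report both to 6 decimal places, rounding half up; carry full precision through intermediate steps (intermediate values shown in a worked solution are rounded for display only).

price = 44.352049
ν = 69.555375

σ√T = 0.168·√2.6673 = 0.274375
d₁ = (ln(S/K) + (r+σ²/2)T) / (σ√T) = (ln(182.62/148.96) + (0.0161+0.168²/2)·2.6673) / 0.274375 = (0.203730 + 0.080584) / 0.274375 = 1.036223
d₂ = d₁ − σ√T = 1.036223 − 0.274375 = 0.761848
e^{−rT} = e^{−0.0161·2.6673} = 0.957965
N(d₁) = 0.849951,  N(d₂) = 0.776925
Call price V = S·N(d₁) − K·e^{−rT}·N(d₂) = 155.218043 − 110.865995 = 44.352049
φ(d₁) = (1/√(2π))·e^{−d₁²/2} = 0.233210
ν = S·φ(d₁)·√T = 69.555375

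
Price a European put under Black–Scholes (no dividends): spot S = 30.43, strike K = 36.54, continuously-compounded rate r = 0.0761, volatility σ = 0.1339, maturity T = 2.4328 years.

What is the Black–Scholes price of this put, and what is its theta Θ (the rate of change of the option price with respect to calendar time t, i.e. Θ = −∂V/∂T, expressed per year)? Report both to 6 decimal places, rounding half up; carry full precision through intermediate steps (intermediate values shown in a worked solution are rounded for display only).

σ√T = 0.1339·√2.4328 = 0.208850
d₁ = (ln(S/K) + (r+σ²/2)T) / (σ√T) = (ln(30.43/36.54) + (0.0761+0.1339²/2)·2.4328) / 0.208850 = (-0.182979 + 0.206945) / 0.208850 = 0.114755
d₂ = d₁ − σ√T = 0.114755 − 0.208850 = -0.094094
e^{−rT} = e^{−0.0761·2.4328} = 0.830991
N(−d₁) = 0.454320,  N(−d₂) = 0.537483
Put price V = K·e^{−rT}·N(−d₂) − S·N(−d₁) = 16.320357 − 13.824945 = 2.495412
φ(d₁) = (1/√(2π))·e^{−d₁²/2} = 0.396324
Θ = −S·φ(d₁)·σ/(2√T) + r·K·e^{−rT}·N(−d₂) = −0.517666 + 1.241979 = 0.724313

price = 2.495412
Θ = 0.724313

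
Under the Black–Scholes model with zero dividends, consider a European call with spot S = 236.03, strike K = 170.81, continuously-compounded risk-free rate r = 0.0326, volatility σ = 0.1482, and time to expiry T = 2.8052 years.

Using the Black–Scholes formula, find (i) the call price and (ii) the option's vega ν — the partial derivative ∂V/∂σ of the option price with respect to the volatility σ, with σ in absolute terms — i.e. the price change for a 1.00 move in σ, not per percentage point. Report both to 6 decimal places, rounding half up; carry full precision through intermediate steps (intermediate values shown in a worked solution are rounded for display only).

σ√T = 0.1482·√2.8052 = 0.248216
d₁ = (ln(S/K) + (r+σ²/2)T) / (σ√T) = (ln(236.03/170.81) + (0.0326+0.1482²/2)·2.8052) / 0.248216 = (0.323407 + 0.122255) / 0.248216 = 1.795460
d₂ = d₁ − σ√T = 1.795460 − 0.248216 = 1.547244
e^{−rT} = e^{−0.0326·2.8052} = 0.912607
N(d₁) = 0.963710,  N(d₂) = 0.939098
Call price V = S·N(d₁) − K·e^{−rT}·N(d₂) = 227.464419 − 146.388876 = 81.075543
φ(d₁) = (1/√(2π))·e^{−d₁²/2} = 0.079597
ν = S·φ(d₁)·√T = 31.466376

price = 81.075543
ν = 31.466376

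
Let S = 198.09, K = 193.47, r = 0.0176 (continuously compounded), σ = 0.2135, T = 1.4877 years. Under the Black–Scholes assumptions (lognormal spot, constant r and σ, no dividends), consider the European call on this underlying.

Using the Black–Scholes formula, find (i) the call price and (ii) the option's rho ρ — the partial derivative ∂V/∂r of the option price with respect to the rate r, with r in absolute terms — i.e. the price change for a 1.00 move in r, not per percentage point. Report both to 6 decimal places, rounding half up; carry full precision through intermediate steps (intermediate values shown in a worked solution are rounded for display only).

σ√T = 0.2135·√1.4877 = 0.260409
d₁ = (ln(S/K) + (r+σ²/2)T) / (σ√T) = (ln(198.09/193.47) + (0.0176+0.2135²/2)·1.4877) / 0.260409 = (0.023599 + 0.060090) / 0.260409 = 0.321375
d₂ = d₁ − σ√T = 0.321375 − 0.260409 = 0.060966
e^{−rT} = e^{−0.0176·1.4877} = 0.974156
N(d₁) = 0.626037,  N(d₂) = 0.524307
Call price V = S·N(d₁) − K·e^{−rT}·N(d₂) = 124.011655 − 98.816150 = 25.195505
ρ = K·T·e^{−rT}·N(d₂) = 147.008787

price = 25.195505
ρ = 147.008787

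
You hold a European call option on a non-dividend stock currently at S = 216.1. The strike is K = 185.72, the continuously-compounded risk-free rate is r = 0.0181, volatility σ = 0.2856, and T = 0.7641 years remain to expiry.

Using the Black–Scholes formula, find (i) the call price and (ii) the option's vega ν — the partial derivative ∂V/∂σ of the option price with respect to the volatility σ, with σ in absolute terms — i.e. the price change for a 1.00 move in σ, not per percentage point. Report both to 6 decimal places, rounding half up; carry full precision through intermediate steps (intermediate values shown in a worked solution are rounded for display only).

σ√T = 0.2856·√0.7641 = 0.249651
d₁ = (ln(S/K) + (r+σ²/2)T) / (σ√T) = (ln(216.1/185.72) + (0.0181+0.2856²/2)·0.7641) / 0.249651 = (0.151501 + 0.044993) / 0.249651 = 0.787075
d₂ = d₁ − σ√T = 0.787075 − 0.249651 = 0.537424
e^{−rT} = e^{−0.0181·0.7641} = 0.986265
N(d₁) = 0.784381,  N(d₂) = 0.704513
Call price V = S·N(d₁) − K·e^{−rT}·N(d₂) = 169.504754 − 129.044981 = 40.459772
φ(d₁) = (1/√(2π))·e^{−d₁²/2} = 0.292678
ν = S·φ(d₁)·√T = 55.286608

price = 40.459772
ν = 55.286608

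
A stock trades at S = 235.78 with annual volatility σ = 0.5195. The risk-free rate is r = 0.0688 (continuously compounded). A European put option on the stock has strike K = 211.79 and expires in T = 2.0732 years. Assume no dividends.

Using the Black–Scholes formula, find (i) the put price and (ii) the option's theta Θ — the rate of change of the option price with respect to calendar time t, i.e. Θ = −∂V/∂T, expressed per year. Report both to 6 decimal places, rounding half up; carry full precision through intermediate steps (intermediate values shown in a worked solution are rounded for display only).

σ√T = 0.5195·√2.0732 = 0.748008
d₁ = (ln(S/K) + (r+σ²/2)T) / (σ√T) = (ln(235.78/211.79) + (0.0688+0.5195²/2)·2.0732) / 0.748008 = (0.107304 + 0.422394) / 0.748008 = 0.708145
d₂ = d₁ − σ√T = 0.708145 − 0.748008 = -0.039863
e^{−rT} = e^{−0.0688·2.0732} = 0.867069
N(−d₁) = 0.239428,  N(−d₂) = 0.515899
Put price V = K·e^{−rT}·N(−d₂) − S·N(−d₁) = 94.737922 − 56.452245 = 38.285677
φ(d₁) = (1/√(2π))·e^{−d₁²/2} = 0.310468
Θ = −S·φ(d₁)·σ/(2√T) + r·K·e^{−rT}·N(−d₂) = −13.205636 + 6.517969 = -6.687667

price = 38.285677
Θ = -6.687667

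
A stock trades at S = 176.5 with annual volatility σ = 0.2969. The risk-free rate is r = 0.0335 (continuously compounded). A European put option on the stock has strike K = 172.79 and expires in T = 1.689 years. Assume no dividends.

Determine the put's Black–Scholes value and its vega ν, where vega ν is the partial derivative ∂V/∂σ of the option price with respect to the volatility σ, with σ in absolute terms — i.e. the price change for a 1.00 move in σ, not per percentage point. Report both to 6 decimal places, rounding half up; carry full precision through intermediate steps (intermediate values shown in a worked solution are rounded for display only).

σ√T = 0.2969·√1.689 = 0.385856
d₁ = (ln(S/K) + (r+σ²/2)T) / (σ√T) = (ln(176.5/172.79) + (0.0335+0.2969²/2)·1.689) / 0.385856 = (0.021244 + 0.131024) / 0.385856 = 0.394623
d₂ = d₁ − σ√T = 0.394623 − 0.385856 = 0.008768
e^{−rT} = e^{−0.0335·1.689} = 0.944989
N(−d₁) = 0.346560,  N(−d₂) = 0.496502
Put price V = K·e^{−rT}·N(−d₂) − S·N(−d₁) = 81.071237 − 61.167912 = 19.903325
φ(d₁) = (1/√(2π))·e^{−d₁²/2} = 0.369058
ν = S·φ(d₁)·√T = 84.655225

price = 19.903325
ν = 84.655225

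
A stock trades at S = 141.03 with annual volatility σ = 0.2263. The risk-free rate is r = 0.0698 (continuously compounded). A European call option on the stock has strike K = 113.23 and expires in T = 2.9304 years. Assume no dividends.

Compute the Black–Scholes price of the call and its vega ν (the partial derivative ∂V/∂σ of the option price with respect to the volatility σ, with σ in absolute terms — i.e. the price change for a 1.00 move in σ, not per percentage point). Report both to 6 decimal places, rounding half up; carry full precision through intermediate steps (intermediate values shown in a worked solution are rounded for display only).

price = 51.772129
ν = 41.995531

σ√T = 0.2263·√2.9304 = 0.387390
d₁ = (ln(S/K) + (r+σ²/2)T) / (σ√T) = (ln(141.03/113.23) + (0.0698+0.2263²/2)·2.9304) / 0.387390 = (0.219551 + 0.279577) / 0.387390 = 1.288441
d₂ = d₁ − σ√T = 1.288441 − 0.387390 = 0.901052
e^{−rT} = e^{−0.0698·2.9304} = 0.815021
N(d₁) = 0.901204,  N(d₂) = 0.816220
Call price V = S·N(d₁) − K·e^{−rT}·N(d₂) = 127.096770 − 75.324641 = 51.772129
φ(d₁) = (1/√(2π))·e^{−d₁²/2} = 0.173951
ν = S·φ(d₁)·√T = 41.995531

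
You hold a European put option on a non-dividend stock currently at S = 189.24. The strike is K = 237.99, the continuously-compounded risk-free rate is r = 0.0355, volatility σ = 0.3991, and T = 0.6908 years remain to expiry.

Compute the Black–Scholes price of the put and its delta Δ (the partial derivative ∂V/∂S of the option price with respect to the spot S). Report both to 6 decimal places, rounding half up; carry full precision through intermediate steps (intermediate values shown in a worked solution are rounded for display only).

price = 54.306645
Δ = -0.674084

σ√T = 0.3991·√0.6908 = 0.331709
d₁ = (ln(S/K) + (r+σ²/2)T) / (σ√T) = (ln(189.24/237.99) + (0.0355+0.3991²/2)·0.6908) / 0.331709 = (-0.229213 + 0.079539) / 0.331709 = -0.451219
d₂ = d₁ − σ√T = -0.451219 − 0.331709 = -0.782928
e^{−rT} = e^{−0.0355·0.6908} = 0.975775
N(−d₁) = 0.674084,  N(−d₂) = 0.783165
Put price V = K·e^{−rT}·N(−d₂) − S·N(−d₁) = 181.870326 − 127.563681 = 54.306645
Δ = −N(−d₁) = -0.674084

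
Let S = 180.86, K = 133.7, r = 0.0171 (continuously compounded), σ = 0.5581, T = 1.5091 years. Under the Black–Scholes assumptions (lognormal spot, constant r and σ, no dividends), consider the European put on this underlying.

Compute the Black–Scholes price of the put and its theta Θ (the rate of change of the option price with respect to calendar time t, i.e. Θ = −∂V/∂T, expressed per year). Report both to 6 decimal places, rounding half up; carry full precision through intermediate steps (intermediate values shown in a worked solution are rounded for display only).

price = 20.905197
Θ = -10.705634

σ√T = 0.5581·√1.5091 = 0.685600
d₁ = (ln(S/K) + (r+σ²/2)T) / (σ√T) = (ln(180.86/133.7) + (0.0171+0.5581²/2)·1.5091) / 0.685600 = (0.302125 + 0.260830) / 0.685600 = 0.821111
d₂ = d₁ − σ√T = 0.821111 − 0.685600 = 0.135511
e^{−rT} = e^{−0.0171·1.5091} = 0.974525
N(−d₁) = 0.205791,  N(−d₂) = 0.446104
Put price V = K·e^{−rT}·N(−d₂) − S·N(−d₁) = 58.124628 − 37.219432 = 20.905197
φ(d₁) = (1/√(2π))·e^{−d₁²/2} = 0.284777
Θ = −S·φ(d₁)·σ/(2√T) + r·K·e^{−rT}·N(−d₂) = −11.699565 + 0.993931 = -10.705634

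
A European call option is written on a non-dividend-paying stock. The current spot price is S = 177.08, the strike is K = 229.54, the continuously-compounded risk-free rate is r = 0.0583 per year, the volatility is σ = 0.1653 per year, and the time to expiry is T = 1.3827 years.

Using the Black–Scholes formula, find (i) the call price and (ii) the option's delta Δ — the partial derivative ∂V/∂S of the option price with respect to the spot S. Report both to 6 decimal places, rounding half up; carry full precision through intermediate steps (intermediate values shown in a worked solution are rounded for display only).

price = 3.631613
Δ = 0.205247

σ√T = 0.1653·√1.3827 = 0.194373
d₁ = (ln(S/K) + (r+σ²/2)T) / (σ√T) = (ln(177.08/229.54) + (0.0583+0.1653²/2)·1.3827) / 0.194373 = (-0.259476 + 0.099502) / 0.194373 = -0.823023
d₂ = d₁ − σ√T = -0.823023 − 0.194373 = -1.017396
e^{−rT} = e^{−0.0583·1.3827} = 0.922552
N(d₁) = 0.205247,  N(d₂) = 0.154482
Call price V = S·N(d₁) − K·e^{−rT}·N(d₂) = 36.345220 − 32.713607 = 3.631613
Δ = N(d₁) = 0.205247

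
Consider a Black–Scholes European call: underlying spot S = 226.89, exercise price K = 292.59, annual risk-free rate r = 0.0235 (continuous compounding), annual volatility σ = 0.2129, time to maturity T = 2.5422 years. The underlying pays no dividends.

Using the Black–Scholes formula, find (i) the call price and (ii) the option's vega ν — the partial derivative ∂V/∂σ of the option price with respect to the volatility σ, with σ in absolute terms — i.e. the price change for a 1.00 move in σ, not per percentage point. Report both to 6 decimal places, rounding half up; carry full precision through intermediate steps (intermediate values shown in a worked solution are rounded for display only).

σ√T = 0.2129·√2.5422 = 0.339454
d₁ = (ln(S/K) + (r+σ²/2)T) / (σ√T) = (ln(226.89/292.59) + (0.0235+0.2129²/2)·2.5422) / 0.339454 = (-0.254307 + 0.117356) / 0.339454 = -0.403445
d₂ = d₁ − σ√T = -0.403445 − 0.339454 = -0.742899
e^{−rT} = e^{−0.0235·2.5422} = 0.942008
N(d₁) = 0.343310,  N(d₂) = 0.228772
Call price V = S·N(d₁) − K·e^{−rT}·N(d₂) = 77.893706 − 63.054477 = 14.839229
φ(d₁) = (1/√(2π))·e^{−d₁²/2} = 0.367761
ν = S·φ(d₁)·√T = 133.041056

price = 14.839229
ν = 133.041056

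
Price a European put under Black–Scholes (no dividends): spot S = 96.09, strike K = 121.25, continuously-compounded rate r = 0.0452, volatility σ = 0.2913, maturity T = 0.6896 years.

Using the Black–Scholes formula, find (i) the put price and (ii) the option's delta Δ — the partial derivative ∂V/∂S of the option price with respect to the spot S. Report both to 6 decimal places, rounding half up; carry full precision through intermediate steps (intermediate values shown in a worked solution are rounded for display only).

σ√T = 0.2913·√0.6896 = 0.241902
d₁ = (ln(S/K) + (r+σ²/2)T) / (σ√T) = (ln(96.09/121.25) + (0.0452+0.2913²/2)·0.6896) / 0.241902 = (-0.232569 + 0.060428) / 0.241902 = -0.711616
d₂ = d₁ − σ√T = -0.711616 − 0.241902 = -0.953517
e^{−rT} = e^{−0.0452·0.6896} = 0.969311
N(−d₁) = 0.761649,  N(−d₂) = 0.829836
Put price V = K·e^{−rT}·N(−d₂) − S·N(−d₁) = 97.529749 − 73.186814 = 24.342936
Δ = −N(−d₁) = -0.761649

price = 24.342936
Δ = -0.761649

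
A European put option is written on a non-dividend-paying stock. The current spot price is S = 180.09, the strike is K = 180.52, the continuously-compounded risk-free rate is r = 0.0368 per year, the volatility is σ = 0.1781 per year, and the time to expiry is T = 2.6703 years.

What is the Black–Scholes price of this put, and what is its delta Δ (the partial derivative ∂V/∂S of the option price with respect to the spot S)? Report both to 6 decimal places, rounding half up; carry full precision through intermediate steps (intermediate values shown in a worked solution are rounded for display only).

σ√T = 0.1781·√2.6703 = 0.291034
d₁ = (ln(S/K) + (r+σ²/2)T) / (σ√T) = (ln(180.09/180.52) + (0.0368+0.1781²/2)·2.6703) / 0.291034 = (-0.002385 + 0.140617) / 0.291034 = 0.474970
d₂ = d₁ − σ√T = 0.474970 − 0.291034 = 0.183936
e^{−rT} = e^{−0.0368·2.6703} = 0.906407
N(−d₁) = 0.317404,  N(−d₂) = 0.427032
Put price V = K·e^{−rT}·N(−d₂) − S·N(−d₁) = 69.872874 − 57.161288 = 12.711586
Δ = −N(−d₁) = -0.317404

price = 12.711586
Δ = -0.317404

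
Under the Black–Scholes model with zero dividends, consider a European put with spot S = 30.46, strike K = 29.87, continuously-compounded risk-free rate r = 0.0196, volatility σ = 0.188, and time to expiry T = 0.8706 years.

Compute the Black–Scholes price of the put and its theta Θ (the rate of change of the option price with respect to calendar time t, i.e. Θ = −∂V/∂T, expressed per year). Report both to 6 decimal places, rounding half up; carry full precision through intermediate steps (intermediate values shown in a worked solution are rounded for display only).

σ√T = 0.188·√0.8706 = 0.175415
d₁ = (ln(S/K) + (r+σ²/2)T) / (σ√T) = (ln(30.46/29.87) + (0.0196+0.188²/2)·0.8706) / 0.175415 = (0.019560 + 0.032449) / 0.175415 = 0.296489
d₂ = d₁ − σ√T = 0.296489 − 0.175415 = 0.121074
e^{−rT} = e^{−0.0196·0.8706} = 0.983081
N(−d₁) = 0.383428,  N(−d₂) = 0.451816
Put price V = K·e^{−rT}·N(−d₂) − S·N(−d₁) = 13.267415 − 11.679224 = 1.588191
φ(d₁) = (1/√(2π))·e^{−d₁²/2} = 0.381787
Θ = −S·φ(d₁)·σ/(2√T) + r·K·e^{−rT}·N(−d₂) = −1.171575 + 0.260041 = -0.911533

price = 1.588191
Θ = -0.911533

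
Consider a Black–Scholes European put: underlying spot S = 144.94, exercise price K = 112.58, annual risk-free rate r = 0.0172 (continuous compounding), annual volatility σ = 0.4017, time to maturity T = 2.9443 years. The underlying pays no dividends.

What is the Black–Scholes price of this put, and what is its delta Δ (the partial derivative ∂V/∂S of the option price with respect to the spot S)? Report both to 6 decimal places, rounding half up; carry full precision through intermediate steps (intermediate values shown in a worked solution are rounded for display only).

price = 18.089703
Δ = -0.216326

σ√T = 0.4017·√2.9443 = 0.689276
d₁ = (ln(S/K) + (r+σ²/2)T) / (σ√T) = (ln(144.94/112.58) + (0.0172+0.4017²/2)·2.9443) / 0.689276 = (0.252656 + 0.288192) / 0.689276 = 0.784662
d₂ = d₁ − σ√T = 0.784662 − 0.689276 = 0.095386
e^{−rT} = e^{−0.0172·2.9443} = 0.950619
N(−d₁) = 0.216326,  N(−d₂) = 0.462004
Put price V = K·e^{−rT}·N(−d₂) − S·N(−d₁) = 49.443989 − 31.354286 = 18.089703
Δ = −N(−d₁) = -0.216326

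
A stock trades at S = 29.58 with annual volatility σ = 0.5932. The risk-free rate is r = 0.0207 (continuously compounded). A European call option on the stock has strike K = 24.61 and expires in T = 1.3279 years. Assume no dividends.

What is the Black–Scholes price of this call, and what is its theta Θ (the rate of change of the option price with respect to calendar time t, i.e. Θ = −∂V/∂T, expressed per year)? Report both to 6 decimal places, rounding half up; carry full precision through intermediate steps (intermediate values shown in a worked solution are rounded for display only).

price = 10.302149
Θ = -2.698603

σ√T = 0.5932·√1.3279 = 0.683571
d₁ = (ln(S/K) + (r+σ²/2)T) / (σ√T) = (ln(29.58/24.61) + (0.0207+0.5932²/2)·1.3279) / 0.683571 = (0.183946 + 0.261122) / 0.683571 = 0.651092
d₂ = d₁ − σ√T = 0.651092 − 0.683571 = -0.032479
e^{−rT} = e^{−0.0207·1.3279} = 0.972887
N(d₁) = 0.742507,  N(d₂) = 0.487045
Call price V = S·N(d₁) − K·e^{−rT}·N(d₂) = 21.963343 − 11.661194 = 10.302149
φ(d₁) = (1/√(2π))·e^{−d₁²/2} = 0.322743
Θ = −S·φ(d₁)·σ/(2√T) − r·K·e^{−rT}·N(d₂) = −2.457216 − 0.241387 = -2.698603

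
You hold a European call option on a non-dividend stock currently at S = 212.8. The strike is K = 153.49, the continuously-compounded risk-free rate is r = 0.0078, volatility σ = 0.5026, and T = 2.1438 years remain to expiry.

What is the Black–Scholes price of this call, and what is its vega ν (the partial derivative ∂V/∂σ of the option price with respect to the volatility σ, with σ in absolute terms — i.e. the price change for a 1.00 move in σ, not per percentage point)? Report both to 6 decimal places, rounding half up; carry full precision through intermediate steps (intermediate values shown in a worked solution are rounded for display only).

price = 88.413772
ν = 87.741009

σ√T = 0.5026·√2.1438 = 0.735893
d₁ = (ln(S/K) + (r+σ²/2)T) / (σ√T) = (ln(212.8/153.49) + (0.0078+0.5026²/2)·2.1438) / 0.735893 = (0.326717 + 0.287491) / 0.735893 = 0.834643
d₂ = d₁ − σ√T = 0.834643 − 0.735893 = 0.098751
e^{−rT} = e^{−0.0078·2.1438} = 0.983417
N(d₁) = 0.798041,  N(d₂) = 0.539332
Call price V = S·N(d₁) − K·e^{−rT}·N(d₂) = 169.823070 − 81.409298 = 88.413772
φ(d₁) = (1/√(2π))·e^{−d₁²/2} = 0.281604
ν = S·φ(d₁)·√T = 87.741009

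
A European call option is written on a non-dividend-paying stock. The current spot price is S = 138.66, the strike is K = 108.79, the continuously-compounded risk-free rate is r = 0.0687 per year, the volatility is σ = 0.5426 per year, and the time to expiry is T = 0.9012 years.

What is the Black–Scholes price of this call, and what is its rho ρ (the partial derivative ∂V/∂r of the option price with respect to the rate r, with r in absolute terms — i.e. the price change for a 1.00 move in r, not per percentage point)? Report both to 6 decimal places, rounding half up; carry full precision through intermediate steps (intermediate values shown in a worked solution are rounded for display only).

σ√T = 0.5426·√0.9012 = 0.515099
d₁ = (ln(S/K) + (r+σ²/2)T) / (σ√T) = (ln(138.66/108.79) + (0.0687+0.5426²/2)·0.9012) / 0.515099 = (0.242605 + 0.194576) / 0.515099 = 0.848733
d₂ = d₁ − σ√T = 0.848733 − 0.515099 = 0.333634
e^{−rT} = e^{−0.0687·0.9012} = 0.939965
N(d₁) = 0.801985,  N(d₂) = 0.630672
Call price V = S·N(d₁) − K·e^{−rT}·N(d₂) = 111.203250 − 64.491798 = 46.711451
ρ = K·T·e^{−rT}·N(d₂) = 58.120009

price = 46.711451
ρ = 58.120009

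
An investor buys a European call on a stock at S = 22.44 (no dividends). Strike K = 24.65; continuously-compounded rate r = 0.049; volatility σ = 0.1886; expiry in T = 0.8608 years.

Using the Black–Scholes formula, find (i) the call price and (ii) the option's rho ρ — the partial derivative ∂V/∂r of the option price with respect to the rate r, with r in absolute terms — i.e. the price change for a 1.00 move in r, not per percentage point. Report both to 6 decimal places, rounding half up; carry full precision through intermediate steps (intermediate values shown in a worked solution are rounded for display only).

price = 1.079622
ρ = 7.135420

σ√T = 0.1886·√0.8608 = 0.174982
d₁ = (ln(S/K) + (r+σ²/2)T) / (σ√T) = (ln(22.44/24.65) + (0.049+0.1886²/2)·0.8608) / 0.174982 = (-0.093932 + 0.057489) / 0.174982 = -0.208269
d₂ = d₁ − σ√T = -0.208269 − 0.174982 = -0.383251
e^{−rT} = e^{−0.049·0.8608} = 0.958698
N(d₁) = 0.417509,  N(d₂) = 0.350767
Call price V = S·N(d₁) − K·e^{−rT}·N(d₂) = 9.368911 − 8.289289 = 1.079622
ρ = K·T·e^{−rT}·N(d₂) = 7.135420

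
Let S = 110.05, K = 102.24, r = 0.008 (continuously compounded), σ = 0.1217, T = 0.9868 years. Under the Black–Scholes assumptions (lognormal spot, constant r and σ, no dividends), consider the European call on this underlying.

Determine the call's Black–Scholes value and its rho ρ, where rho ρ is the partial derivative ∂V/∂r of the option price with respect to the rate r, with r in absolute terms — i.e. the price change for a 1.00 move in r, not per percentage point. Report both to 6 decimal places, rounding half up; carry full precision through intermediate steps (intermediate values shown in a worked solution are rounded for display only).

price = 10.518104
ρ = 73.101820

σ√T = 0.1217·√0.9868 = 0.120894
d₁ = (ln(S/K) + (r+σ²/2)T) / (σ√T) = (ln(110.05/102.24) + (0.008+0.1217²/2)·0.9868) / 0.120894 = (0.073612 + 0.015202) / 0.120894 = 0.734642
d₂ = d₁ − σ√T = 0.734642 − 0.120894 = 0.613748
e^{−rT} = e^{−0.008·0.9868} = 0.992137
N(d₁) = 0.768721,  N(d₂) = 0.730309
Call price V = S·N(d₁) − K·e^{−rT}·N(d₂) = 84.597776 − 74.079671 = 10.518104
ρ = K·T·e^{−rT}·N(d₂) = 73.101820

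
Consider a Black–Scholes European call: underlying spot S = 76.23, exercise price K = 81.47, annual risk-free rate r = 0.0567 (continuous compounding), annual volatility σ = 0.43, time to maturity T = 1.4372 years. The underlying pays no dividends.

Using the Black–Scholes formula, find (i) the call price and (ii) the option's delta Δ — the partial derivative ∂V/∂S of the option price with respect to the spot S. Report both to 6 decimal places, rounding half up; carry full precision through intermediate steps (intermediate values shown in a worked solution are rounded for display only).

σ√T = 0.43·√1.4372 = 0.515498
d₁ = (ln(S/K) + (r+σ²/2)T) / (σ√T) = (ln(76.23/81.47) + (0.0567+0.43²/2)·1.4372) / 0.515498 = (-0.066480 + 0.214358) / 0.515498 = 0.286865
d₂ = d₁ − σ√T = 0.286865 − 0.515498 = -0.228633
e^{−rT} = e^{−0.0567·1.4372} = 0.921743
N(d₁) = 0.612892,  N(d₂) = 0.409577
Call price V = S·N(d₁) − K·e^{−rT}·N(d₂) = 46.720783 − 30.756946 = 15.963837
Δ = N(d₁) = 0.612892

price = 15.963837
Δ = 0.612892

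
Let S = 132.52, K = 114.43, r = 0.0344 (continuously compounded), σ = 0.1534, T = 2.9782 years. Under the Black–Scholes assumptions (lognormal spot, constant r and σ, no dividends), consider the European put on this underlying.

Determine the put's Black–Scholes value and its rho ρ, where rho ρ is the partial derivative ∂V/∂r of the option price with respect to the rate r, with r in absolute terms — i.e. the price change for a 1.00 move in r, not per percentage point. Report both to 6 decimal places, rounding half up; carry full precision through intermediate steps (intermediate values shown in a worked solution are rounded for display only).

σ√T = 0.1534·√2.9782 = 0.264729
d₁ = (ln(S/K) + (r+σ²/2)T) / (σ√T) = (ln(132.52/114.43) + (0.0344+0.1534²/2)·2.9782) / 0.264729 = (0.146770 + 0.137491) / 0.264729 = 1.073780
d₂ = d₁ − σ√T = 1.073780 − 0.264729 = 0.809051
e^{−rT} = e^{−0.0344·2.9782} = 0.902623
N(−d₁) = 0.141461,  N(−d₂) = 0.209243
Put price V = K·e^{−rT}·N(−d₂) − S·N(−d₁) = 21.612121 − 18.746364 = 2.865757
ρ = −K·T·e^{−rT}·N(−d₂) = -64.365219

price = 2.865757
ρ = -64.365219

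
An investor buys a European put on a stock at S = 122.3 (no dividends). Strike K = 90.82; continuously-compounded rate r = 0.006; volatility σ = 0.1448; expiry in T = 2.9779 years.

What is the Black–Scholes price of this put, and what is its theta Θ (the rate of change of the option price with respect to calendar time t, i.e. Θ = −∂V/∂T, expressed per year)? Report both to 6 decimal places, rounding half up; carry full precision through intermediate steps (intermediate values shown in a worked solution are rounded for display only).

price = 1.279416
Θ = -0.713518

σ√T = 0.1448·√2.9779 = 0.249875
d₁ = (ln(S/K) + (r+σ²/2)T) / (σ√T) = (ln(122.3/90.82) + (0.006+0.1448²/2)·2.9779) / 0.249875 = (0.297598 + 0.049086) / 0.249875 = 1.387426
d₂ = d₁ − σ√T = 1.387426 − 0.249875 = 1.137551
e^{−rT} = e^{−0.006·2.9779} = 0.982291
N(−d₁) = 0.082656,  N(−d₂) = 0.127654
Put price V = K·e^{−rT}·N(−d₂) − S·N(−d₁) = 11.388234 − 10.108817 = 1.279416
φ(d₁) = (1/√(2π))·e^{−d₁²/2} = 0.152374
Θ = −S·φ(d₁)·σ/(2√T) + r·K·e^{−rT}·N(−d₂) = −0.781848 + 0.068329 = -0.713518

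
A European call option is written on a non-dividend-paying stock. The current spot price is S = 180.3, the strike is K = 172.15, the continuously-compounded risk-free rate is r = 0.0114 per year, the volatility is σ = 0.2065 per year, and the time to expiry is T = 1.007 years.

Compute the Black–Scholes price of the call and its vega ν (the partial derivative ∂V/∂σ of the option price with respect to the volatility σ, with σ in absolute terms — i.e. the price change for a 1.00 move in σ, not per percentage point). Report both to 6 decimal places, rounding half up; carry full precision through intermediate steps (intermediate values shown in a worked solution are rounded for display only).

σ√T = 0.2065·√1.007 = 0.207221
d₁ = (ln(S/K) + (r+σ²/2)T) / (σ√T) = (ln(180.3/172.15) + (0.0114+0.2065²/2)·1.007) / 0.207221 = (0.046256 + 0.032950) / 0.207221 = 0.382229
d₂ = d₁ − σ√T = 0.382229 − 0.207221 = 0.175008
e^{−rT} = e^{−0.0114·1.007} = 0.988586
N(d₁) = 0.648854,  N(d₂) = 0.569463
Call price V = S·N(d₁) − K·e^{−rT}·N(d₂) = 116.988436 − 96.914130 = 20.074307
φ(d₁) = (1/√(2π))·e^{−d₁²/2} = 0.370839
ν = S·φ(d₁)·√T = 67.095824

price = 20.074307
ν = 67.095824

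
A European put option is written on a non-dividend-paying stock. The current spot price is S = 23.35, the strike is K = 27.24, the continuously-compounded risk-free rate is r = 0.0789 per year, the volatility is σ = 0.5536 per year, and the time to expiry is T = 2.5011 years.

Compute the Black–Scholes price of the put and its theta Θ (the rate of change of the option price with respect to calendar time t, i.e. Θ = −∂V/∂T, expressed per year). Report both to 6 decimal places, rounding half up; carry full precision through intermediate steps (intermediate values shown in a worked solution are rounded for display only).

price = 7.249949
Θ = -0.299183

σ√T = 0.5536·√2.5011 = 0.875511
d₁ = (ln(S/K) + (r+σ²/2)T) / (σ√T) = (ln(23.35/27.24) + (0.0789+0.5536²/2)·2.5011) / 0.875511 = (-0.154089 + 0.580597) / 0.875511 = 0.487152
d₂ = d₁ − σ√T = 0.487152 − 0.875511 = -0.388359
e^{−rT} = e^{−0.0789·2.5011} = 0.820914
N(−d₁) = 0.313075,  N(−d₂) = 0.651125
Put price V = K·e^{−rT}·N(−d₂) − S·N(−d₁) = 14.560257 − 7.310307 = 7.249949
φ(d₁) = (1/√(2π))·e^{−d₁²/2} = 0.354305
Θ = −S·φ(d₁)·σ/(2√T) + r·K·e^{−rT}·N(−d₂) = −1.447987 + 1.148804 = -0.299183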